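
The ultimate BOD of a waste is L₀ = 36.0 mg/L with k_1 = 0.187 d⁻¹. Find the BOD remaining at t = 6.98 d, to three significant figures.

L_t = L₀ e^(−k_1 t) = 36.0 × e^(−0.187×6.98) = 36.0 × 0.2711 = 9.760 mg/L.

L ≈ 9.76 mg/L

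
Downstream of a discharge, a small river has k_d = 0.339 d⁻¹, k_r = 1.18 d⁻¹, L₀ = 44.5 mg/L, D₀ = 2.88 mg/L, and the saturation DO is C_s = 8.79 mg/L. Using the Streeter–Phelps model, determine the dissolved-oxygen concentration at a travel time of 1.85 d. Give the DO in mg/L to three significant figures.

DO ≈ 0.906 mg/L

k_d L₀/(k_r−k_d) = 0.339×44.5/(1.18−0.339) = 15.09/0.8410 = 17.94 mg/L.
e^(−k_d t) = e^(−0.339×1.850) = 0.5341; e^(−k_r t) = e^(−1.18×1.850) = 0.1127.
D = 17.94 × (0.5341 − 0.1127) + 2.88 × 0.1127 = 7.559 + 0.3246 = 7.884 mg/L.
DO = C_s − D = 8.79 − 7.884 = 0.9064 mg/L.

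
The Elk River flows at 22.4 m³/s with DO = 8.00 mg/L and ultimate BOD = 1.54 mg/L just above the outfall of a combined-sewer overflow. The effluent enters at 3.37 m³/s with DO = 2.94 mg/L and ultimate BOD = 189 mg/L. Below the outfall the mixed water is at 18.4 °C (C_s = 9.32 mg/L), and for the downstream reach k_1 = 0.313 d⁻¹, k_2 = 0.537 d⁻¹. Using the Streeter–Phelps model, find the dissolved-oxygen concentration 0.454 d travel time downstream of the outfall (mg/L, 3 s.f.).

Mixed DO = (22.4×8.00 + 3.37×2.94)/(22.4+3.37) = 189.1/25.77 = 7.338 mg/L.
Mixed L₀ = (22.4×1.54 + 3.37×189)/(25.77) = 671.4/25.77 = 26.05 mg/L.
Initial deficit D₀ = C_s − DO₀ = 9.32 − 7.338 = 1.982 mg/L.
D(0.454) = [0.313×26.05/(0.537−0.313)](e^(−0.313×0.454) − e^(−0.537×0.454)) + 1.982 e^(−0.537×0.454)
= 36.41 × (0.8675 − 0.7836) + 1.982 × 0.7836 = 4.607 mg/L.
DO = 9.32 − 4.607 = 4.713 mg/L.

DO ≈ 4.71 mg/L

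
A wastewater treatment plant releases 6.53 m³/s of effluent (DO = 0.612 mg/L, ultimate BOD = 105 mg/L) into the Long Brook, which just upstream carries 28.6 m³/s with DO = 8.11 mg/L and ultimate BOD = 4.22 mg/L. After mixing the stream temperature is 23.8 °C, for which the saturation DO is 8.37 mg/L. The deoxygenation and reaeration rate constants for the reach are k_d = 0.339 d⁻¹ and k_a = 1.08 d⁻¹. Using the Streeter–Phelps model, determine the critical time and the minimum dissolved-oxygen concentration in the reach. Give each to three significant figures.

Mixed DO = (28.6×8.11 + 6.53×0.612)/(28.6+6.53) = 235.9/35.13 = 6.716 mg/L.
Mixed L₀ = (28.6×4.22 + 6.53×105)/(35.13) = 806.3/35.13 = 22.95 mg/L.
Initial deficit D₀ = C_s − DO₀ = 8.37 − 6.716 = 1.654 mg/L.
t_c = (1/0.7410) ln[(1.08/0.339)(1 − 1.654×0.7410/(0.339×22.95))] = 1.350 × ln(2.684) = 1.332 d.
D_c = (0.339/1.08) × 22.95 × e^(−0.339×1.332) = 0.3139 × 22.95 × 0.6365 = 4.586 mg/L.
Minimum DO = 8.37 − 4.586 = 3.784 mg/L.

t_c ≈ 1.33 d; minimum DO ≈ 3.78 mg/L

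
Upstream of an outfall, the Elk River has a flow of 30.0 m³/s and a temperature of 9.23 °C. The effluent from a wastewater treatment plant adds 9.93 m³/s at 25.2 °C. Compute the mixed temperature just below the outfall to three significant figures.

Flow-weighted mixing: C = (Q_r C_r + Q_w C_w)/(Q_r + Q_w)
= (30.0×9.23 + 9.93×25.2)/(30.0 + 9.93) = 527.1/39.93 = 13.20 °C.

13.2 °C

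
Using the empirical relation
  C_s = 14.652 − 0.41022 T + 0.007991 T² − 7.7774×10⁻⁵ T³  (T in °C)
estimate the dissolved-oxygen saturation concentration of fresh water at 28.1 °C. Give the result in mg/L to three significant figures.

C_s ≈ 7.71 mg/L

C_s = 14.652 − 0.41022×28.1 + 0.007991×28.1² − 7.7774×10⁻⁵×28.1³ = 7.709 mg/L.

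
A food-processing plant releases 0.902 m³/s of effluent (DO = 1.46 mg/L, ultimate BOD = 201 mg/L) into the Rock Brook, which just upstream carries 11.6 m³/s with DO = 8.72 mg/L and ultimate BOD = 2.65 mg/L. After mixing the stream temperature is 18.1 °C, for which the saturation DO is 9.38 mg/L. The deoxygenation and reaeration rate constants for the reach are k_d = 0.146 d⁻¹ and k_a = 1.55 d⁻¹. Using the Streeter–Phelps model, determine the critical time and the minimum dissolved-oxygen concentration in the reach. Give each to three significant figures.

Mixed DO = (11.6×8.72 + 0.902×1.46)/(11.6+0.902) = 102.5/12.50 = 8.196 mg/L.
Mixed L₀ = (11.6×2.65 + 0.902×201)/(12.50) = 212.0/12.50 = 16.96 mg/L.
Initial deficit D₀ = C_s − DO₀ = 9.38 − 8.196 = 1.184 mg/L.
t_c = (1/1.404) ln[(1.55/0.146)(1 − 1.184×1.404/(0.146×16.96))] = 0.7123 × ln(3.491) = 0.8904 d.
D_c = (0.146/1.55) × 16.96 × e^(−0.146×0.8904) = 0.09419 × 16.96 × 0.8781 = 1.403 mg/L.
Minimum DO = 9.38 − 1.403 = 7.977 mg/L.

t_c ≈ 0.890 d; minimum DO ≈ 7.98 mg/L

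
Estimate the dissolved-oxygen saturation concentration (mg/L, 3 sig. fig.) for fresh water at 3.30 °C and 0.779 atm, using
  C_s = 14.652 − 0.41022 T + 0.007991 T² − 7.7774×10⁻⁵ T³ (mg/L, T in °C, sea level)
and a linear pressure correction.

C_s ≈ 10.4 mg/L

At sea level: C_s = 14.652 − 0.41022×3.30 + 0.007991×3.30² − 7.7774×10⁻⁵×3.30³ = 13.38 mg/L.
Pressure correction: C_s' = 13.38 × 0.779 = 10.42 mg/L.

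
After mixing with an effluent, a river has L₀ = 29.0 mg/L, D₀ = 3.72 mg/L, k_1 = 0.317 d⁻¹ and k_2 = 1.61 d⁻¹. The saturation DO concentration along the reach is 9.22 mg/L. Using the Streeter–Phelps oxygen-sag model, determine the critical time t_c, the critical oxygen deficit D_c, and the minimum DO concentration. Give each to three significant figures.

t_c = [1/(k_2−k_1)] ln[(k_2/k_1)(1 − D₀(k_2−k_1)/(k_1 L₀))]
= [1/(1.61−0.317)] ln[(1.61/0.317)(1 − 3.72×1.293/(0.317×29.0))]
= (1/1.293) ln[5.079 × 0.4768] = 0.7734 × ln(2.422) = 0.7734 × 0.8844 = 0.6840 d.
L(t_c) = L₀ e^(−k_1 t_c) = 29.0 × 0.8051 = 23.35 mg/L, and at the critical point k_2 D_c = k_1 L, so D_c = (0.317/1.61) × 23.35 = 4.597 mg/L.
Minimum DO = C_s − D_c = 9.22 − 4.597 = 4.623 mg/L.

t_c ≈ 0.684 d; D_c ≈ 4.60 mg/L; min DO ≈ 4.62 mg/L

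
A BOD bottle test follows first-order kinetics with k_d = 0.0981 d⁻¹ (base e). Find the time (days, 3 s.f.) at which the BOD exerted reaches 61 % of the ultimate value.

y/L₀ = 1 − e^(−k_d t) = 0.61 ⇒ e^(−k_d t) = 0.390
t = −ln(0.390) / 0.0981 = 0.9416 / 0.0981 = 9.598 d.

t ≈ 9.60 d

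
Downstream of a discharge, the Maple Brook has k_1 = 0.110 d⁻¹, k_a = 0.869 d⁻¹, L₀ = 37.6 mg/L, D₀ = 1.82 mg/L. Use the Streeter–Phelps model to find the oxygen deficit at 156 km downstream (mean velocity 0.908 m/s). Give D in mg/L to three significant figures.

Travel time t = x/v = 156 km / (0.908 m/s) = 156000 m / 0.908 m/s = 171800 s = 1.988 d.
k_1 L₀/(k_a−k_1) = 0.110×37.6/(0.869−0.110) = 4.136/0.7590 = 5.449 mg/L.
e^(−k_1 t) = e^(−0.110×1.988) = 0.8035; e^(−k_a t) = e^(−0.869×1.988) = 0.1776.
D = 5.449 × (0.8035 − 0.1776) + 1.82 × 0.1776 = 3.411 + 0.3233 = 3.734 mg/L.

D ≈ 3.73 mg/L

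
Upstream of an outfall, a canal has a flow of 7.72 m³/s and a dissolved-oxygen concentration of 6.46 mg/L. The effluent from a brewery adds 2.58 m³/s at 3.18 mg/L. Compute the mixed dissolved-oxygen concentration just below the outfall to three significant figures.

5.64 mg/L

Flow-weighted mixing: C = (Q_r C_r + Q_w C_w)/(Q_r + Q_w)
= (7.72×6.46 + 2.58×3.18)/(7.72 + 2.58) = 58.08/10.30 = 5.638 mg/L.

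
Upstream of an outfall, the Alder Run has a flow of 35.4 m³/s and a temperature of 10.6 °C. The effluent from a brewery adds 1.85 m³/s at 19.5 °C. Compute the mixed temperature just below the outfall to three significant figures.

11.0 °C

Flow-weighted mixing: C = (Q_r C_r + Q_w C_w)/(Q_r + Q_w)
= (35.4×10.6 + 1.85×19.5)/(35.4 + 1.85) = 411.3/37.25 = 11.04 °C.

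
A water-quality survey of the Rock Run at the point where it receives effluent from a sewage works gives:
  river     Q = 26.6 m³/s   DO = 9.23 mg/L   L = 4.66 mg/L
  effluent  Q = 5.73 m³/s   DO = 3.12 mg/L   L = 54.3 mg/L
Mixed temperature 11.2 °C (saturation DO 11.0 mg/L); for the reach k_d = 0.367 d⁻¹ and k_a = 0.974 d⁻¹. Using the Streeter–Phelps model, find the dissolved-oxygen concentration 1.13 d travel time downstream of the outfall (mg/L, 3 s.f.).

Mixed DO = (26.6×9.23 + 5.73×3.12)/(26.6+5.73) = 263.4/32.33 = 8.147 mg/L.
Mixed L₀ = (26.6×4.66 + 5.73×54.3)/(32.33) = 435.1/32.33 = 13.46 mg/L.
Initial deficit D₀ = C_s − DO₀ = 11.0 − 8.147 = 2.853 mg/L.
D(1.13) = [0.367×13.46/(0.974−0.367)](e^(−0.367×1.13) − e^(−0.974×1.13)) + 2.853 e^(−0.974×1.13)
= 8.137 × (0.6605 − 0.3327) + 2.853 × 0.3327 = 3.617 mg/L.
DO = 11.0 − 3.617 = 7.383 mg/L.

DO ≈ 7.38 mg/L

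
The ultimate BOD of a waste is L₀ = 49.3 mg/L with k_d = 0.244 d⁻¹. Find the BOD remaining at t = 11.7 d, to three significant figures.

L ≈ 2.84 mg/L

L_t = L₀ e^(−k_d t) = 49.3 × e^(−0.244×11.7) = 49.3 × 0.05757 = 2.838 mg/L.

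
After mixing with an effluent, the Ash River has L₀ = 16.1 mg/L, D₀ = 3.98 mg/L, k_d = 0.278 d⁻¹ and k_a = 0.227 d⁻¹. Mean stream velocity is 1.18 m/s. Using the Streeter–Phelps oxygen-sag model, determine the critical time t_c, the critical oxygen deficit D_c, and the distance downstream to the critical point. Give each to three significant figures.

At the critical point dD/dt = 0, so k_d L₀ e^(−k_d t) = k_a D. Substituting D(t) from the Streeter–Phelps equation and solving for t gives
t_c = ln[(k_a/k_d)(1 − D₀(k_a−k_d)/(k_d L₀))] / (k_a−k_d).
Here k_a−k_d = -0.05100 d⁻¹ and 1 − D₀(k_a−k_d)/(k_d L₀) = 1 − 3.98×-0.05100/(0.278×16.1) = 1.045, so
t_c = ln(0.8165 × 1.045) / -0.05100 = -0.1583 / -0.05100 = 3.104 d.
L(t_c) = L₀ e^(−k_d t_c) = 16.1 × 0.4219 = 6.793 mg/L, and at the critical point k_a D_c = k_d L, so D_c = (0.278/0.227) × 6.793 = 8.319 mg/L.
x_c = v t_c = 1.18 m/s × 3.104 d × 86400 s/d = 316500 m ≈ 316 km.

t_c ≈ 3.10 d; D_c ≈ 8.32 mg/L; x_c ≈ 316 km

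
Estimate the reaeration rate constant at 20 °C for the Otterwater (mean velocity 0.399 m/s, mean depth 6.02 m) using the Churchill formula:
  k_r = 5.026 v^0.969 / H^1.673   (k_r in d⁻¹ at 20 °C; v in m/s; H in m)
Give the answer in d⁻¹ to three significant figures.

k_r ≈ 0.102 d⁻¹

k_r = 5.026 × 0.399^0.969 / 6.02^1.673 = 5.026 × 0.4105 / 20.15 = 0.1024 d⁻¹.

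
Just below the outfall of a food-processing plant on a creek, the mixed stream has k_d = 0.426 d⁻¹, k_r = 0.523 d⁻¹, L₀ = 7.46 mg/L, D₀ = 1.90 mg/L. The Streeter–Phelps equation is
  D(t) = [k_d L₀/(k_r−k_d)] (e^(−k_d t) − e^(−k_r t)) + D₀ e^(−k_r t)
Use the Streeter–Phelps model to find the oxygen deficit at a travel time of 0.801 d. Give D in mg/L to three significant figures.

D ≈ 2.99 mg/L

k_d L₀/(k_r−k_d) = 0.426×7.46/(0.523−0.426) = 3.178/0.09700 = 32.76 mg/L.
e^(−k_d t) = e^(−0.426×0.8010) = 0.7109; e^(−k_r t) = e^(−0.523×0.8010) = 0.6578.
D = 32.76 × (0.7109 − 0.6578) + 1.90 × 0.6578 = 1.741 + 1.250 = 2.991 mg/L.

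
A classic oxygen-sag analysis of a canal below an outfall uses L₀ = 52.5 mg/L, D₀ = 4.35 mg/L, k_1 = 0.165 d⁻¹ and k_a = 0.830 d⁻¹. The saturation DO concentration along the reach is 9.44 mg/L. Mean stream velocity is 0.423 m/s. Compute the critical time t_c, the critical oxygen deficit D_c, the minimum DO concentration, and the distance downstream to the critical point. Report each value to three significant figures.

t_c = [1/(k_a−k_1)] ln[(k_a/k_1)(1 − D₀(k_a−k_1)/(k_1 L₀))]
= [1/(0.830−0.165)] ln[(0.830/0.165)(1 − 4.35×0.6650/(0.165×52.5))]
= (1/0.6650) ln[5.030 × 0.6661] = 1.504 × ln(3.350) = 1.504 × 1.209 = 1.818 d.
L(t_c) = L₀ e^(−k_1 t_c) = 52.5 × 0.7408 = 38.89 mg/L, and at the critical point k_a D_c = k_1 L, so D_c = (0.165/0.830) × 38.89 = 7.732 mg/L.
Minimum DO = C_s − D_c = 9.44 − 7.732 = 1.708 mg/L.
x_c = v t_c = 0.423 m/s × 1.818 d × 86400 s/d = 66450 m ≈ 66.5 km.

t_c ≈ 1.82 d; D_c ≈ 7.73 mg/L; min DO ≈ 1.71 mg/L; x_c ≈ 66.5 km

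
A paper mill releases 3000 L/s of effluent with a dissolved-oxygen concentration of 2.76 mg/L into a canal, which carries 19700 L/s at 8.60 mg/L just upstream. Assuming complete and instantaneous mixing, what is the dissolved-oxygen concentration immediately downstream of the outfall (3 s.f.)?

Flow-weighted mixing: C = (Q_r C_r + Q_w C_w)/(Q_r + Q_w)
= (19700×8.60 + 3000×2.76)/(19700 + 3000) = 177700/22700 = 7.828 mg/L.

7.83 mg/L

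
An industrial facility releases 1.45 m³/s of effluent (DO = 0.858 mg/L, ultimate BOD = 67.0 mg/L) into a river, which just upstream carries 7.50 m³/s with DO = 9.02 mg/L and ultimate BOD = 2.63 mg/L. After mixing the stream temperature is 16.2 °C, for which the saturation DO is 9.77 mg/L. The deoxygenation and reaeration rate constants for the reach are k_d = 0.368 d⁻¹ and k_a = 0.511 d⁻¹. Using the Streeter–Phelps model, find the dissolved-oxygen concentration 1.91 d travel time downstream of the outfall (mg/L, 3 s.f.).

DO ≈ 5.01 mg/L

Mixed DO = (7.50×9.02 + 1.45×0.858)/(7.50+1.45) = 68.89/8.950 = 7.698 mg/L.
Mixed L₀ = (7.50×2.63 + 1.45×67.0)/(8.950) = 116.9/8.950 = 13.06 mg/L.
Initial deficit D₀ = C_s − DO₀ = 9.77 − 7.698 = 2.072 mg/L.
D(1.91) = [0.368×13.06/(0.511−0.368)](e^(−0.368×1.91) − e^(−0.511×1.91)) + 2.072 e^(−0.511×1.91)
= 33.61 × (0.4952 − 0.3768) + 2.072 × 0.3768 = 4.758 mg/L.
DO = 9.77 − 4.758 = 5.012 mg/L.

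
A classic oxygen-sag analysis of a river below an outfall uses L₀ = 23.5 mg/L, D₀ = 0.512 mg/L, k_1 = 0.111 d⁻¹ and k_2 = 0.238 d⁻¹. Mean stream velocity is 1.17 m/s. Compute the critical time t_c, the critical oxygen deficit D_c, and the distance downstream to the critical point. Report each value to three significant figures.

t_c ≈ 5.81 d; D_c ≈ 5.75 mg/L; x_c ≈ 587 km

At the critical point dD/dt = 0, so k_1 L₀ e^(−k_1 t) = k_2 D. Substituting D(t) from the Streeter–Phelps equation and solving for t gives
t_c = ln[(k_2/k_1)(1 − D₀(k_2−k_1)/(k_1 L₀))] / (k_2−k_1).
Here k_2−k_1 = 0.1270 d⁻¹ and 1 − D₀(k_2−k_1)/(k_1 L₀) = 1 − 0.512×0.1270/(0.111×23.5) = 0.9751, so
t_c = ln(2.144 × 0.9751) / 0.1270 = 0.7375 / 0.1270 = 5.807 d.
L(t_c) = L₀ e^(−k_1 t_c) = 23.5 × 0.5249 = 12.33 mg/L, and at the critical point k_2 D_c = k_1 L, so D_c = (0.111/0.238) × 12.33 = 5.753 mg/L.
x_c = v t_c = 1.17 m/s × 5.807 d × 86400 s/d = 587000 m ≈ 587 km.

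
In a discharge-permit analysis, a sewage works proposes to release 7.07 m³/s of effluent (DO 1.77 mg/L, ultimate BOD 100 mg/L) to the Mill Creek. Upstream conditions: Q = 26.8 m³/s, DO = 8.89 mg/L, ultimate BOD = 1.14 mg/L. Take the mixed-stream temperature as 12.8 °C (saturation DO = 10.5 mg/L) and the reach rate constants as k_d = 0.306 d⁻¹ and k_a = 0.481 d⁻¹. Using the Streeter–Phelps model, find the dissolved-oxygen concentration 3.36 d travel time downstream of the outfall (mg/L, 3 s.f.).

DO ≈ 3.83 mg/L

Mixed DO = (26.8×8.89 + 7.07×1.77)/(26.8+7.07) = 250.8/33.87 = 7.404 mg/L.
Mixed L₀ = (26.8×1.14 + 7.07×100)/(33.87) = 737.6/33.87 = 21.78 mg/L.
Initial deficit D₀ = C_s − DO₀ = 10.5 − 7.404 = 3.096 mg/L.
D(3.36) = [0.306×21.78/(0.481−0.306)](e^(−0.306×3.36) − e^(−0.481×3.36)) + 3.096 e^(−0.481×3.36)
= 38.08 × (0.3577 − 0.1987) + 3.096 × 0.1987 = 6.669 mg/L.
DO = 10.5 − 6.669 = 3.831 mg/L.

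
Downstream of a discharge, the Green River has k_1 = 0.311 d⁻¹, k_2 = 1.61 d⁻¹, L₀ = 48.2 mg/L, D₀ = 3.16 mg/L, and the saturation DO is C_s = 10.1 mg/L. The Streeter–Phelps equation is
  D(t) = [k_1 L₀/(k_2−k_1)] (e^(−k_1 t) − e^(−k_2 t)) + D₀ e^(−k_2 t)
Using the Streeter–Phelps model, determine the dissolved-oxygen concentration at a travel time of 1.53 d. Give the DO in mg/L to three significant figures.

DO ≈ 3.64 mg/L

k_1 L₀/(k_2−k_1) = 0.311×48.2/(1.61−0.311) = 14.99/1.299 = 11.54 mg/L.
e^(−k_1 t) = e^(−0.311×1.530) = 0.6214; e^(−k_2 t) = e^(−1.61×1.530) = 0.08515.
D = 11.54 × (0.6214 − 0.08515) + 3.16 × 0.08515 = 6.188 + 0.2691 = 6.457 mg/L.
DO = C_s − D = 10.1 − 6.457 = 3.643 mg/L.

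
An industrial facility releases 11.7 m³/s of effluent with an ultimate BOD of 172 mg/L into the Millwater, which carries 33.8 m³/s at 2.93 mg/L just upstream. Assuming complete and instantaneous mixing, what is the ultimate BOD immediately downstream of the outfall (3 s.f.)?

Flow-weighted mixing: C = (Q_r C_r + Q_w C_w)/(Q_r + Q_w)
= (33.8×2.93 + 11.7×172)/(33.8 + 11.7) = 2111/45.50 = 46.41 mg/L.

46.4 mg/L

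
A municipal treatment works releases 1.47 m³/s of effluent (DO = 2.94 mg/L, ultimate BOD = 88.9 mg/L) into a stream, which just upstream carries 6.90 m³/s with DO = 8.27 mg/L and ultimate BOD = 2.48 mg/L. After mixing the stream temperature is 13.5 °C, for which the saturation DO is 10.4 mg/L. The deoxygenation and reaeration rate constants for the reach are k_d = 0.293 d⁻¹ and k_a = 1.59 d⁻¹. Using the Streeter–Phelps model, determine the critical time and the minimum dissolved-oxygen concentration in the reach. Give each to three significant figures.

Mixed DO = (6.90×8.27 + 1.47×2.94)/(6.90+1.47) = 61.38/8.370 = 7.334 mg/L.
Mixed L₀ = (6.90×2.48 + 1.47×88.9)/(8.370) = 147.8/8.370 = 17.66 mg/L.
Initial deficit D₀ = C_s − DO₀ = 10.4 − 7.334 = 3.066 mg/L.
t_c = (1/1.297) ln[(1.59/0.293)(1 − 3.066×1.297/(0.293×17.66))] = 0.7710 × ln(1.255) = 0.1754 d.
D_c = (0.293/1.59) × 17.66 × e^(−0.293×0.1754) = 0.1843 × 17.66 × 0.9499 = 3.091 mg/L.
Minimum DO = 10.4 − 3.091 = 7.309 mg/L.

t_c ≈ 0.175 d; minimum DO ≈ 7.31 mg/L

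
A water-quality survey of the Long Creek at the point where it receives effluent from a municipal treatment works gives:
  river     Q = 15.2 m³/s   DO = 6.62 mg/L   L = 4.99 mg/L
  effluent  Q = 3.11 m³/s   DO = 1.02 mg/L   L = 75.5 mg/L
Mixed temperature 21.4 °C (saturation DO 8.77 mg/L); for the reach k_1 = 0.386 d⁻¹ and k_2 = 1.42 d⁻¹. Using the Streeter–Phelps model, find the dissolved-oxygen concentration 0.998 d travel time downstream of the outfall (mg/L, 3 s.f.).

DO ≈ 5.24 mg/L

Mixed DO = (15.2×6.62 + 3.11×1.02)/(15.2+3.11) = 103.8/18.31 = 5.669 mg/L.
Mixed L₀ = (15.2×4.99 + 3.11×75.5)/(18.31) = 310.7/18.31 = 16.97 mg/L.
Initial deficit D₀ = C_s − DO₀ = 8.77 − 5.669 = 3.101 mg/L.
D(0.998) = [0.386×16.97/(1.42−0.386)](e^(−0.386×0.998) − e^(−1.42×0.998)) + 3.101 e^(−1.42×0.998)
= 6.334 × (0.6803 − 0.2424) + 3.101 × 0.2424 = 3.525 mg/L.
DO = 8.77 − 3.525 = 5.245 mg/L.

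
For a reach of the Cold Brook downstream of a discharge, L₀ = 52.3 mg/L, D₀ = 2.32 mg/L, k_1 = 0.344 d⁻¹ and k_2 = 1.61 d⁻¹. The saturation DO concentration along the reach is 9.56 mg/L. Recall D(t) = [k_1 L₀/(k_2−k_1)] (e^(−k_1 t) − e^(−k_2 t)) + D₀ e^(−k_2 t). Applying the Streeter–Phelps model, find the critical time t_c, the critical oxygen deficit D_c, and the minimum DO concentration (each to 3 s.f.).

With k_2/k_1 = 4.680 and 1 − D₀(k_2−k_1)/(k_1 L₀) = 0.8367,
t_c = ln(4.680 × 0.8367) / (1.61 − 0.344) = ln(3.916) / 1.266 = 1.365/1.266 = 1.078 d.
L(t_c) = L₀ e^(−k_1 t_c) = 52.3 × 0.6901 = 36.09 mg/L, and at the critical point k_2 D_c = k_1 L, so D_c = (0.344/1.61) × 36.09 = 7.712 mg/L.
Minimum DO = C_s − D_c = 9.56 − 7.712 = 1.848 mg/L.

t_c ≈ 1.08 d; D_c ≈ 7.71 mg/L; min DO ≈ 1.85 mg/L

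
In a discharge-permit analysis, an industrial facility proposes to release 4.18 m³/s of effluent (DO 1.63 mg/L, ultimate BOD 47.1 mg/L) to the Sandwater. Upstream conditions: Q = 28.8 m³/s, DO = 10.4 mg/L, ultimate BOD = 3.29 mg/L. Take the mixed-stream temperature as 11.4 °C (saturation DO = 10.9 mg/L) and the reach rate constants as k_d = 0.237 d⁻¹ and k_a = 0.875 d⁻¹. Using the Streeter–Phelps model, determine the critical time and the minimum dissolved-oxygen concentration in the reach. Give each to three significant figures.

Mixed DO = (28.8×10.4 + 4.18×1.63)/(28.8+4.18) = 306.3/32.98 = 9.288 mg/L.
Mixed L₀ = (28.8×3.29 + 4.18×47.1)/(32.98) = 291.6/32.98 = 8.843 mg/L.
Initial deficit D₀ = C_s − DO₀ = 10.9 − 9.288 = 1.612 mg/L.
t_c = (1/0.6380) ln[(0.875/0.237)(1 − 1.612×0.6380/(0.237×8.843))] = 1.567 × ln(1.881) = 0.9900 d.
D_c = (0.237/0.875) × 8.843 × e^(−0.237×0.9900) = 0.2709 × 8.843 × 0.7909 = 1.894 mg/L.
Minimum DO = 10.9 − 1.894 = 9.006 mg/L.

t_c ≈ 0.990 d; minimum DO ≈ 9.01 mg/L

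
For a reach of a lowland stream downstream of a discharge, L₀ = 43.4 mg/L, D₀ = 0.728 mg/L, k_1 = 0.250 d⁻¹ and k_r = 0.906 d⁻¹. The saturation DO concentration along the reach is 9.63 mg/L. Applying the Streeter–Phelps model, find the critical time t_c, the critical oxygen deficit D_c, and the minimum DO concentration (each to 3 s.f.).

t_c ≈ 1.89 d; D_c ≈ 7.46 mg/L; min DO ≈ 2.17 mg/L

t_c = [1/(k_r−k_1)] ln[(k_r/k_1)(1 − D₀(k_r−k_1)/(k_1 L₀))]
= [1/(0.906−0.250)] ln[(0.906/0.250)(1 − 0.728×0.6560/(0.250×43.4))]
= (1/0.6560) ln[3.624 × 0.9560] = 1.524 × ln(3.464) = 1.524 × 1.243 = 1.894 d.
L(t_c) = L₀ e^(−k_1 t_c) = 43.4 × 0.6228 = 27.03 mg/L, and at the critical point k_r D_c = k_1 L, so D_c = (0.250/0.906) × 27.03 = 7.458 mg/L.
Minimum DO = C_s − D_c = 9.63 − 7.458 = 2.172 mg/L.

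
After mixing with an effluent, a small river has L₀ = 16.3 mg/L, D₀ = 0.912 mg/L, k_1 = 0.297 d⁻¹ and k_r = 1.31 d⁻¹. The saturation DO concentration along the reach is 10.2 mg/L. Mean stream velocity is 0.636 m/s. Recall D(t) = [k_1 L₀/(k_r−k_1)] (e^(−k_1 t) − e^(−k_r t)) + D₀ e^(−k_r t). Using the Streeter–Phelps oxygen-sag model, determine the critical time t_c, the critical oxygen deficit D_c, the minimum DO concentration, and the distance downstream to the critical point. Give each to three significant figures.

t_c ≈ 1.26 d; D_c ≈ 2.54 mg/L; min DO ≈ 7.66 mg/L; x_c ≈ 69.0 km

At the critical point dD/dt = 0, so k_1 L₀ e^(−k_1 t) = k_r D. Substituting D(t) from the Streeter–Phelps equation and solving for t gives
t_c = ln[(k_r/k_1)(1 − D₀(k_r−k_1)/(k_1 L₀))] / (k_r−k_1).
Here k_r−k_1 = 1.013 d⁻¹ and 1 − D₀(k_r−k_1)/(k_1 L₀) = 1 − 0.912×1.013/(0.297×16.3) = 0.8092, so
t_c = ln(4.411 × 0.8092) / 1.013 = 1.272 / 1.013 = 1.256 d.
L(t_c) = L₀ e^(−k_1 t_c) = 16.3 × 0.6886 = 11.22 mg/L, and at the critical point k_r D_c = k_1 L, so D_c = (0.297/1.31) × 11.22 = 2.545 mg/L.
Minimum DO = C_s − D_c = 10.2 − 2.545 = 7.655 mg/L.
x_c = v t_c = 0.636 m/s × 1.256 d × 86400 s/d = 69020 m ≈ 69.0 km.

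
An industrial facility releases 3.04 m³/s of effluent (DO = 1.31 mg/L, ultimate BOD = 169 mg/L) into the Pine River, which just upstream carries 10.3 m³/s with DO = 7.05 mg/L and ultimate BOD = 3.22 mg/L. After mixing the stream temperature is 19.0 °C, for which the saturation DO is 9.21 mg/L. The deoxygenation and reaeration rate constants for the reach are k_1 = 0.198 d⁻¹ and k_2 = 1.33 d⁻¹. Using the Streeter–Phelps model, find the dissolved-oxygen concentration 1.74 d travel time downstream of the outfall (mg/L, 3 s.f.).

Mixed DO = (10.3×7.05 + 3.04×1.31)/(10.3+3.04) = 76.60/13.34 = 5.742 mg/L.
Mixed L₀ = (10.3×3.22 + 3.04×169)/(13.34) = 546.9/13.34 = 41.00 mg/L.
Initial deficit D₀ = C_s − DO₀ = 9.21 − 5.742 = 3.468 mg/L.
D(1.74) = [0.198×41.00/(1.33−0.198)](e^(−0.198×1.74) − e^(−1.33×1.74)) + 3.468 e^(−1.33×1.74)
= 7.171 × (0.7086 − 0.09885) + 3.468 × 0.09885 = 4.715 mg/L.
DO = 9.21 − 4.715 = 4.495 mg/L.

DO ≈ 4.49 mg/L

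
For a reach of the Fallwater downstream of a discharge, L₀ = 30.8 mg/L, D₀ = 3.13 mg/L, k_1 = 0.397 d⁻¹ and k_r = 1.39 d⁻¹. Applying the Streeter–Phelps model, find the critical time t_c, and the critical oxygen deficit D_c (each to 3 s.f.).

With k_r/k_1 = 3.501 and 1 − D₀(k_r−k_1)/(k_1 L₀) = 0.7458,
t_c = ln(3.501 × 0.7458) / (1.39 − 0.397) = ln(2.611) / 0.9930 = 0.9598/0.9930 = 0.9666 d.
D_c = (k_1/k_r) L₀ e^(−k_1 t_c) = (0.397/1.39) × 30.8 × e^(−0.397×0.9666) = 0.2856 × 30.8 × 0.6813 = 5.993 mg/L.

t_c ≈ 0.967 d; D_c ≈ 5.99 mg/L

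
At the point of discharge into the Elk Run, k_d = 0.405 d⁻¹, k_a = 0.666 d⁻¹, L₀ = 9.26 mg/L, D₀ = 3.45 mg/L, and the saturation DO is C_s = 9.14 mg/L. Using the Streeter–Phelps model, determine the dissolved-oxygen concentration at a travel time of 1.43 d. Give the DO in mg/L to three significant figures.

k_d L₀/(k_a−k_d) = 0.405×9.26/(0.666−0.405) = 3.750/0.2610 = 14.37 mg/L.
e^(−k_d t) = e^(−0.405×1.430) = 0.5604; e^(−k_a t) = e^(−0.666×1.430) = 0.3858.
D = 14.37 × (0.5604 − 0.3858) + 3.45 × 0.3858 = 2.508 + 1.331 = 3.839 mg/L.
DO = C_s − D = 9.14 − 3.839 = 5.301 mg/L.

DO ≈ 5.30 mg/L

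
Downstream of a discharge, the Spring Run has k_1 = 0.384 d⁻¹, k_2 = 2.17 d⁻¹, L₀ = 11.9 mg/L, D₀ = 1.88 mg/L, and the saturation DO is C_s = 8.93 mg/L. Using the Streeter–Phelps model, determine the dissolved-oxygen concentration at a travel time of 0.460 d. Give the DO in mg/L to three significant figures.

DO ≈ 7.04 mg/L

k_1 L₀/(k_2−k_1) = 0.384×11.9/(2.17−0.384) = 4.570/1.786 = 2.559 mg/L.
e^(−k_1 t) = e^(−0.384×0.4600) = 0.8381; e^(−k_2 t) = e^(−2.17×0.4600) = 0.3685.
D = 2.559 × (0.8381 − 0.3685) + 1.88 × 0.3685 = 1.201 + 0.6929 = 1.894 mg/L.
DO = C_s − D = 8.93 − 1.894 = 7.036 mg/L.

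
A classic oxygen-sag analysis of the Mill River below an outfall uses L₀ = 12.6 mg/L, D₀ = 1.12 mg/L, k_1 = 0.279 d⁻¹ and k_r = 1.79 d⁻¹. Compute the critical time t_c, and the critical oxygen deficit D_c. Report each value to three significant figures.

t_c ≈ 0.796 d; D_c ≈ 1.57 mg/L

With k_r/k_1 = 6.416 and 1 − D₀(k_r−k_1)/(k_1 L₀) = 0.5186,
t_c = ln(6.416 × 0.5186) / (1.79 − 0.279) = ln(3.327) / 1.511 = 1.202/1.511 = 0.7956 d.
D_c = (k_1/k_r) L₀ e^(−k_1 t_c) = (0.279/1.79) × 12.6 × e^(−0.279×0.7956) = 0.1559 × 12.6 × 0.8009 = 1.573 mg/L.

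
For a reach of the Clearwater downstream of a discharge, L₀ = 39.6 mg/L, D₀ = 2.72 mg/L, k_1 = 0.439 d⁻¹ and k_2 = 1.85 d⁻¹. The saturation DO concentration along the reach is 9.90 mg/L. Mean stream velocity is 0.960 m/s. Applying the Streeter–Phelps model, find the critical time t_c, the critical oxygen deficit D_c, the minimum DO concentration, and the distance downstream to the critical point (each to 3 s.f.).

With k_2/k_1 = 4.214 and 1 − D₀(k_2−k_1)/(k_1 L₀) = 0.7792,
t_c = ln(4.214 × 0.7792) / (1.85 − 0.439) = ln(3.284) / 1.411 = 1.189/1.411 = 0.8427 d.
D_c = (k_1/k_2) L₀ e^(−k_1 t_c) = (0.439/1.85) × 39.6 × e^(−0.439×0.8427) = 0.2373 × 39.6 × 0.6908 = 6.491 mg/L.
Minimum DO = C_s − D_c = 9.90 − 6.491 = 3.409 mg/L.
x_c = v t_c = 0.960 m/s × 0.8427 d × 86400 s/d = 69890 m ≈ 69.9 km.

t_c ≈ 0.843 d; D_c ≈ 6.49 mg/L; min DO ≈ 3.41 mg/L; x_c ≈ 69.9 km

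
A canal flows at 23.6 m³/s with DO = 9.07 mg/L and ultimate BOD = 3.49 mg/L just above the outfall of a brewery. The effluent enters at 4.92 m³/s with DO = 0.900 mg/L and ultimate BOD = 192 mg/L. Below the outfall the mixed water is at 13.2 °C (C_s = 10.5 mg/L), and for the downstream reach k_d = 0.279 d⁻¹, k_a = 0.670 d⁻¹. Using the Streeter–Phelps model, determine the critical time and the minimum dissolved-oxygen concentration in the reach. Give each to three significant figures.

t_c ≈ 1.94 d; minimum DO ≈ 1.78 mg/L

Mixed DO = (23.6×9.07 + 4.92×0.900)/(23.6+4.92) = 218.5/28.52 = 7.661 mg/L.
Mixed L₀ = (23.6×3.49 + 4.92×192)/(28.52) = 1027/28.52 = 36.01 mg/L.
Initial deficit D₀ = C_s − DO₀ = 10.5 − 7.661 = 2.839 mg/L.
t_c = (1/0.3910) ln[(0.670/0.279)(1 − 2.839×0.3910/(0.279×36.01))] = 2.558 × ln(2.136) = 1.941 d.
D_c = (0.279/0.670) × 36.01 × e^(−0.279×1.941) = 0.4164 × 36.01 × 0.5818 = 8.725 mg/L.
Minimum DO = 10.5 − 8.725 = 1.775 mg/L.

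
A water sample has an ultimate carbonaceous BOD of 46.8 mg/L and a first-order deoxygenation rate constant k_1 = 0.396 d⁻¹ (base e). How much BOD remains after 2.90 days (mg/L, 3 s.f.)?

L_t = L₀ e^(−k_1 t) = 46.8 × e^(−0.396×2.90) = 46.8 × 0.3171 = 14.84 mg/L.

L ≈ 14.8 mg/L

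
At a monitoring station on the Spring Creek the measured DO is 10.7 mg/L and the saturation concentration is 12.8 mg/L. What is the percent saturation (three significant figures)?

83.6 % saturation

% saturation = C/C_s × 100 = 10.7/12.8 × 100 = 83.6 %.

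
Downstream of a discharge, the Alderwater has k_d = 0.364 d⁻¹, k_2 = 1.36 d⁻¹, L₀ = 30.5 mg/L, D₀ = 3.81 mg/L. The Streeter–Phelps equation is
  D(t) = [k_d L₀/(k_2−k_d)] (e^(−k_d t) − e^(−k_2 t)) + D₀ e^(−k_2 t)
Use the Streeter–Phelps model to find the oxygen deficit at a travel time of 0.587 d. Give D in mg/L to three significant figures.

D ≈ 5.70 mg/L

k_d L₀/(k_2−k_d) = 0.364×30.5/(1.36−0.364) = 11.10/0.9960 = 11.15 mg/L.
e^(−k_d t) = e^(−0.364×0.5870) = 0.8076; e^(−k_2 t) = e^(−1.36×0.5870) = 0.4501.
D = 11.15 × (0.8076 − 0.4501) + 3.81 × 0.4501 = 3.985 + 1.715 = 5.700 mg/L.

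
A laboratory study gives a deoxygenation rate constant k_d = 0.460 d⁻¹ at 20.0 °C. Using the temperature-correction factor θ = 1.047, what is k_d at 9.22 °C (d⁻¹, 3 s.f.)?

k_d(T₂) = k_d(T₁) · θ^(T₂−T₁) = 0.460 × 1.047^(9.22−20.0)
= 0.460 × 1.047^-10.8 = 0.460 × 0.6095 = 0.2804 d⁻¹.

k_d ≈ 0.280 d⁻¹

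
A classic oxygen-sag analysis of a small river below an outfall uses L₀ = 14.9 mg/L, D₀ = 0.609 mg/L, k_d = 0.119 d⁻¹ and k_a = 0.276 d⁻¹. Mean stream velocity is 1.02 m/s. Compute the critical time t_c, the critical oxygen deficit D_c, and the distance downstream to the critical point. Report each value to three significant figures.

At the critical point dD/dt = 0, so k_d L₀ e^(−k_d t) = k_a D. Substituting D(t) from the Streeter–Phelps equation and solving for t gives
t_c = ln[(k_a/k_d)(1 − D₀(k_a−k_d)/(k_d L₀))] / (k_a−k_d).
Here k_a−k_d = 0.1570 d⁻¹ and 1 − D₀(k_a−k_d)/(k_d L₀) = 1 − 0.609×0.1570/(0.119×14.9) = 0.9461, so
t_c = ln(2.319 × 0.9461) / 0.1570 = 0.7858 / 0.1570 = 5.005 d.
D_c = (k_d/k_a) L₀ e^(−k_d t_c) = (0.119/0.276) × 14.9 × e^(−0.119×5.005) = 0.4312 × 14.9 × 0.5512 = 3.541 mg/L.
x_c = v t_c = 1.02 m/s × 5.005 d × 86400 s/d = 441100 m ≈ 441 km.

t_c ≈ 5.01 d; D_c ≈ 3.54 mg/L; x_c ≈ 441 km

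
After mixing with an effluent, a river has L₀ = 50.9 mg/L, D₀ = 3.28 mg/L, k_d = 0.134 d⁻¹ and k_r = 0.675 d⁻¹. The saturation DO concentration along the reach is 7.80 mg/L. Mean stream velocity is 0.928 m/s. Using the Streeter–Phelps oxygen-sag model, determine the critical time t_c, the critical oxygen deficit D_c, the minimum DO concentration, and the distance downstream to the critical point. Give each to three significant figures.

t_c ≈ 2.43 d; D_c ≈ 7.29 mg/L; min DO ≈ 0.505 mg/L; x_c ≈ 195 km

t_c = [1/(k_r−k_d)] ln[(k_r/k_d)(1 − D₀(k_r−k_d)/(k_d L₀))]
= [1/(0.675−0.134)] ln[(0.675/0.134)(1 − 3.28×0.5410/(0.134×50.9))]
= (1/0.5410) ln[5.037 × 0.7398] = 1.848 × ln(3.727) = 1.848 × 1.316 = 2.432 d.
D_c = (k_d/k_r) L₀ e^(−k_d t_c) = (0.134/0.675) × 50.9 × e^(−0.134×2.432) = 0.1985 × 50.9 × 0.7219 = 7.295 mg/L.
Minimum DO = C_s − D_c = 7.80 − 7.295 = 0.5053 mg/L.
x_c = v t_c = 0.928 m/s × 2.432 d × 86400 s/d = 195000 m ≈ 195 km.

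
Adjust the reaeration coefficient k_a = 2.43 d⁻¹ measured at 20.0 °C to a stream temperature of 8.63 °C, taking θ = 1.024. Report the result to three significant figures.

k_a(T₂) = k_a(T₁) · θ^(T₂−T₁) = 2.43 × 1.024^(8.63−20.0)
= 2.43 × 1.024^-11.4 = 2.43 × 0.7636 = 1.856 d⁻¹.

k_a ≈ 1.86 d⁻¹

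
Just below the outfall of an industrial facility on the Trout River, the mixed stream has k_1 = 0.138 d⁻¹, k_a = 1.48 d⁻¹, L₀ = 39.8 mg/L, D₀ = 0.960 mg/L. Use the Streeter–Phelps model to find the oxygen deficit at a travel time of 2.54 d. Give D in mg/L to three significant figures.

D ≈ 2.81 mg/L

k_1 L₀/(k_a−k_1) = 0.138×39.8/(1.48−0.138) = 5.492/1.342 = 4.093 mg/L.
e^(−k_1 t) = e^(−0.138×2.540) = 0.7043; e^(−k_a t) = e^(−1.48×2.540) = 0.02330.
D = 4.093 × (0.7043 − 0.02330) + 0.960 × 0.02330 = 2.787 + 0.02237 = 2.810 mg/L.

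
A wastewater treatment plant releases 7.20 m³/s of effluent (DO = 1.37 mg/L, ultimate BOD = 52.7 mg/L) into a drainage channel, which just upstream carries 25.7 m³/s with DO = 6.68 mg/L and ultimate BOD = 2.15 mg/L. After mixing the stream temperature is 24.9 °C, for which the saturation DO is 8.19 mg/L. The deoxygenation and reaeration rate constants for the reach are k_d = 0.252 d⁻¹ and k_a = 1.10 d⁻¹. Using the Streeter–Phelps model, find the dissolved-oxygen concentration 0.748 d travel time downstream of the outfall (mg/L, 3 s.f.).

DO ≈ 5.49 mg/L

Mixed DO = (25.7×6.68 + 7.20×1.37)/(25.7+7.20) = 181.5/32.90 = 5.518 mg/L.
Mixed L₀ = (25.7×2.15 + 7.20×52.7)/(32.90) = 434.7/32.90 = 13.21 mg/L.
Initial deficit D₀ = C_s − DO₀ = 8.19 − 5.518 = 2.672 mg/L.
D(0.748) = [0.252×13.21/(1.10−0.252)](e^(−0.252×0.748) − e^(−1.10×0.748)) + 2.672 e^(−1.10×0.748)
= 3.926 × (0.8282 − 0.4392) + 2.672 × 0.4392 = 2.701 mg/L.
DO = 8.19 − 2.701 = 5.489 mg/L.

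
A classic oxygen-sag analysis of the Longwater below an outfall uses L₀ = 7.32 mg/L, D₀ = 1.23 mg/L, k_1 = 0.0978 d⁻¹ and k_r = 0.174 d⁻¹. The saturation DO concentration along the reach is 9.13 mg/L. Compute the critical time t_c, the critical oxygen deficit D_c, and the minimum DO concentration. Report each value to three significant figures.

t_c ≈ 5.72 d; D_c ≈ 2.35 mg/L; min DO ≈ 6.78 mg/L

With k_r/k_1 = 1.779 and 1 − D₀(k_r−k_1)/(k_1 L₀) = 0.8691,
t_c = ln(1.779 × 0.8691) / (0.174 − 0.0978) = ln(1.546) / 0.07620 = 0.4358/0.07620 = 5.719 d.
L(t_c) = L₀ e^(−k_1 t_c) = 7.32 × 0.5716 = 4.184 mg/L, and at the critical point k_r D_c = k_1 L, so D_c = (0.0978/0.174) × 4.184 = 2.352 mg/L.
Minimum DO = C_s − D_c = 9.13 − 2.352 = 6.778 mg/L.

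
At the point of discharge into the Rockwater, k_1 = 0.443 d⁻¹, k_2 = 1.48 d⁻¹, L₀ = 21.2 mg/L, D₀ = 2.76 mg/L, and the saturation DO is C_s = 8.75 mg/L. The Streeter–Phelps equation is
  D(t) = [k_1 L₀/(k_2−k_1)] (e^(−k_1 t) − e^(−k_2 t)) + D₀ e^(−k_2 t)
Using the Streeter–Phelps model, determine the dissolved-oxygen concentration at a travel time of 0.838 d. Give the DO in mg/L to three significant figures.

DO ≈ 4.32 mg/L

k_1 L₀/(k_2−k_1) = 0.443×21.2/(1.48−0.443) = 9.392/1.037 = 9.057 mg/L.
e^(−k_1 t) = e^(−0.443×0.8380) = 0.6899; e^(−k_2 t) = e^(−1.48×0.8380) = 0.2893.
D = 9.057 × (0.6899 − 0.2893) + 2.76 × 0.2893 = 3.628 + 0.7985 = 4.426 mg/L.
DO = C_s − D = 8.75 − 4.426 = 4.324 mg/L.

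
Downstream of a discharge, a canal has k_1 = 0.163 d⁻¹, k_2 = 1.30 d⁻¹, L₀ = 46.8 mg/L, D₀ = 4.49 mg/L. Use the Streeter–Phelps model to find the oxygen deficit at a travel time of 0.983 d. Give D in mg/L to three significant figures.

k_1 L₀/(k_2−k_1) = 0.163×46.8/(1.30−0.163) = 7.628/1.137 = 6.709 mg/L.
e^(−k_1 t) = e^(−0.163×0.9830) = 0.8519; e^(−k_2 t) = e^(−1.30×0.9830) = 0.2786.
D = 6.709 × (0.8519 − 0.2786) + 4.49 × 0.2786 = 3.847 + 1.251 = 5.098 mg/L.

D ≈ 5.10 mg/L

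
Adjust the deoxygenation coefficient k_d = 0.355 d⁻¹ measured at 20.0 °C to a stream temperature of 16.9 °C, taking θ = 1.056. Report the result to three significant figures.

k_d ≈ 0.300 d⁻¹

k_d(T₂) = k_d(T₁) · θ^(T₂−T₁) = 0.355 × 1.056^(16.9−20.0)
= 0.355 × 1.056^-3.10 = 0.355 × 0.8446 = 0.2998 d⁻¹.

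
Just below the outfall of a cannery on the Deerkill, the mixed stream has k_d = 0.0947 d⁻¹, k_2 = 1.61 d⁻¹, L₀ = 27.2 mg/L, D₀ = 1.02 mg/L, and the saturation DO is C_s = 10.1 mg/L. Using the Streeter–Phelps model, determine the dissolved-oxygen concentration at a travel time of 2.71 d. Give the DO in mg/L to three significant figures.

k_d L₀/(k_2−k_d) = 0.0947×27.2/(1.61−0.0947) = 2.576/1.515 = 1.700 mg/L.
e^(−k_d t) = e^(−0.0947×2.710) = 0.7736; e^(−k_2 t) = e^(−1.61×2.710) = 0.01274.
D = 1.700 × (0.7736 − 0.01274) + 1.02 × 0.01274 = 1.293 + 0.01299 = 1.306 mg/L.
DO = C_s − D = 10.1 − 1.306 = 8.794 mg/L.

DO ≈ 8.79 mg/L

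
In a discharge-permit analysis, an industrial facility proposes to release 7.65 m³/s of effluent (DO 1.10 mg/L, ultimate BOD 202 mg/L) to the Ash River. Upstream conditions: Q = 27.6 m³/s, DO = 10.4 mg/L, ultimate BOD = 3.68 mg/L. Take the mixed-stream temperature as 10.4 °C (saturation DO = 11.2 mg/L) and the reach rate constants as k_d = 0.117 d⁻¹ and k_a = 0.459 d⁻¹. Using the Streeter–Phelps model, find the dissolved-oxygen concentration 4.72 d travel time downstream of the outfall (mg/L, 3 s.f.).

Mixed DO = (27.6×10.4 + 7.65×1.10)/(27.6+7.65) = 295.5/35.25 = 8.382 mg/L.
Mixed L₀ = (27.6×3.68 + 7.65×202)/(35.25) = 1647/35.25 = 46.72 mg/L.
Initial deficit D₀ = C_s − DO₀ = 11.2 − 8.382 = 2.818 mg/L.
D(4.72) = [0.117×46.72/(0.459−0.117)](e^(−0.117×4.72) − e^(−0.459×4.72)) + 2.818 e^(−0.459×4.72)
= 15.98 × (0.5757 − 0.1146) + 2.818 × 0.1146 = 7.692 mg/L.
DO = 11.2 − 7.692 = 3.508 mg/L.

DO ≈ 3.51 mg/L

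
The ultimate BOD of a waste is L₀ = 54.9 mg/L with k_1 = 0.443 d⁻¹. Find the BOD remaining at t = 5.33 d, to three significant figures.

L_t = L₀ e^(−k_1 t) = 54.9 × e^(−0.443×5.33) = 54.9 × 0.09431 = 5.178 mg/L.

L ≈ 5.18 mg/L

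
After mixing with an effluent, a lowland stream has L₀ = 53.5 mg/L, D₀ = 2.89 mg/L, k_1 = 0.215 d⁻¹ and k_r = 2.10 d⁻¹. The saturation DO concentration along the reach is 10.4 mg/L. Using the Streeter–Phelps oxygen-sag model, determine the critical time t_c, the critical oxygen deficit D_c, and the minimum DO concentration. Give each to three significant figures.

With k_r/k_1 = 9.767 and 1 − D₀(k_r−k_1)/(k_1 L₀) = 0.5264,
t_c = ln(9.767 × 0.5264) / (2.10 − 0.215) = ln(5.142) / 1.885 = 1.637/1.885 = 0.8686 d.
D_c = (k_1/k_r) L₀ e^(−k_1 t_c) = (0.215/2.10) × 53.5 × e^(−0.215×0.8686) = 0.1024 × 53.5 × 0.8296 = 4.544 mg/L.
Minimum DO = C_s − D_c = 10.4 − 4.544 = 5.856 mg/L.

t_c ≈ 0.869 d; D_c ≈ 4.54 mg/L; min DO ≈ 5.86 mg/L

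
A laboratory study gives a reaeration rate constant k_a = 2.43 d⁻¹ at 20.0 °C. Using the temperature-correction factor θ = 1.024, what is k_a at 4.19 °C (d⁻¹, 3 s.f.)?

k_a ≈ 1.67 d⁻¹

k_a(T₂) = k_a(T₁) · θ^(T₂−T₁) = 2.43 × 1.024^(4.19−20.0)
= 2.43 × 1.024^-15.8 = 2.43 × 0.6873 = 1.670 d⁻¹.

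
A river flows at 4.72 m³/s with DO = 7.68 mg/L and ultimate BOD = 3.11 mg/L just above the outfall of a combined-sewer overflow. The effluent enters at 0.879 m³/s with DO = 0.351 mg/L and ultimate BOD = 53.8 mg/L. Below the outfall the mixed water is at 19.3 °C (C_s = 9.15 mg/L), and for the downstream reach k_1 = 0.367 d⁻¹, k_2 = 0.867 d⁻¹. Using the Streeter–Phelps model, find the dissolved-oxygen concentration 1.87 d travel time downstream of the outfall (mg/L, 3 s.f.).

Mixed DO = (4.72×7.68 + 0.879×0.351)/(4.72+0.879) = 36.56/5.599 = 6.529 mg/L.
Mixed L₀ = (4.72×3.11 + 0.879×53.8)/(5.599) = 61.97/5.599 = 11.07 mg/L.
Initial deficit D₀ = C_s − DO₀ = 9.15 − 6.529 = 2.621 mg/L.
D(1.87) = [0.367×11.07/(0.867−0.367)](e^(−0.367×1.87) − e^(−0.867×1.87)) + 2.621 e^(−0.867×1.87)
= 8.124 × (0.5034 − 0.1976) + 2.621 × 0.1976 = 3.002 mg/L.
DO = 9.15 − 3.002 = 6.148 mg/L.

DO ≈ 6.15 mg/L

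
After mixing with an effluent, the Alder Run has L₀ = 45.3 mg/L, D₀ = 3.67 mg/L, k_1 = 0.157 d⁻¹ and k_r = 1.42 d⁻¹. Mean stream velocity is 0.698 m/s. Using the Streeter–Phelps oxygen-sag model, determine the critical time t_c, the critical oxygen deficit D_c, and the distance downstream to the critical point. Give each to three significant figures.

With k_r/k_1 = 9.045 and 1 − D₀(k_r−k_1)/(k_1 L₀) = 0.3483,
t_c = ln(9.045 × 0.3483) / (1.42 − 0.157) = ln(3.150) / 1.263 = 1.147/1.263 = 0.9085 d.
L(t_c) = L₀ e^(−k_1 t_c) = 45.3 × 0.8671 = 39.28 mg/L, and at the critical point k_r D_c = k_1 L, so D_c = (0.157/1.42) × 39.28 = 4.343 mg/L.
x_c = v t_c = 0.698 m/s × 0.9085 d × 86400 s/d = 54790 m ≈ 54.8 km.

t_c ≈ 0.908 d; D_c ≈ 4.34 mg/L; x_c ≈ 54.8 km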